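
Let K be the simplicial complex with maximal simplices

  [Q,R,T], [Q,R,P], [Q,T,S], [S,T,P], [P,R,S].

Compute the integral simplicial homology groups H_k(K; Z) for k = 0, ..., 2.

Take the total order P < Q < R < S < T on the vertex set. Then K (dimension 2) consists of the simplices:

  0-simplices (5): P, Q, R, S, T
  1-simplices (10): PQ, PR, PS, PT, QR, QS, QT, RS, RT, ST
  2-simplices (5): PQR, PRS, PST, QRT, QST

giving chain groups C_0 ≅ Z^5, C_1 ≅ Z^10, C_2 ≅ Z^5.

The boundary map ∂_1: C_1 → C_0 is given by ∂[p,q] = [q] − [p].
The 5×10 boundary matrix has rank 4 and Smith normal form diag(1,1,1,1).

Boundary ∂_2: C_2 → C_1 maps a triangle to the signed sum of its edges. For instance
  ∂QRT = RT − QT + QR,
  ∂PRS = RS − PS + PR.
This gives a 10×5 integer matrix of rank 5; reducing to Smith normal form yields diagonal entries (1,1,1,1,1).

Reading off H_k = ker ∂_k / im ∂_{k+1}:

  H_0: rank C_0 − rank ∂_1 = 5 − 4 = 1, and the invariant factors of ∂_1 are all 1, so H_0 = Z.
  H_1: rank ker ∂_1 − rank ∂_2 = (10 − 4) − 5 = 1, and the invariant factors of ∂_2 are all 1, so H_1 = Z.
  H_2: rank ker ∂_2 − rank ∂_3 = (5 − 5) − 0 = 0, and there is no ∂_3, so H_2 = 0.

H_0 = Z,  H_1 = Z,  H_2 = 0.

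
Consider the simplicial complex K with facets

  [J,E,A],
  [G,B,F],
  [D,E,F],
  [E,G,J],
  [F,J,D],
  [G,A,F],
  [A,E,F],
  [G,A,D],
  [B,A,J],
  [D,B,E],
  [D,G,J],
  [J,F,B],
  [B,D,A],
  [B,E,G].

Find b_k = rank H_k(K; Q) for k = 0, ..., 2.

K has 7 vertices, 21 edges, 14 triangles.
rank ∂_0 = 0, rank ∂_1 = 6 ⇒ b_0 = 7 − 0 − 6 = 1; all invariant factors of ∂_1 are 1 so no torsion. So H_0 ≅ Z.
rank ∂_1 = 6, rank ∂_2 = 13 ⇒ b_1 = 21 − 6 − 13 = 2; all invariant factors of ∂_2 are 1 so no torsion. So H_1 ≅ Z^2.
rank ∂_2 = 13, rank ∂_3 = 0 ⇒ b_2 = 14 − 13 − 0 = 1. So H_2 ≅ Z.

b_0 = 1, b_1 = 2, b_2 = 1.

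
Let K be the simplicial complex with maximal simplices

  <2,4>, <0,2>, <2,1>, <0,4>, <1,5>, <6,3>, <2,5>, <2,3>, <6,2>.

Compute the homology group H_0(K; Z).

K has 7 vertices, 9 edges.
rank ∂_0 = 0, rank ∂_1 = 6 ⇒ b_0 = 7 − 0 − 6 = 1; all invariant factors of ∂_1 are 1 so no torsion. So H_0 = Z.

H_0 ≅ Z.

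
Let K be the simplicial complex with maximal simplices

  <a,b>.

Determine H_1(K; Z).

Take the total order a < b on the vertex set. Then K (dimension 1) consists of the simplices:

  0-simplices (2): a, b
  1-simplices (1): ab

so the chain groups are C_0 ≅ Z^2, C_1 ≅ Z^1.

Boundary ∂_1: C_1 → C_0 maps an edge to its endpoints' difference, ∂[p,q] = q − p. For instance
  ∂ab = b − a.
As a 2×1 matrix over Z this has rank 1, with invariant factors (1).

Now H_k = ker ∂_k / im ∂_{k+1}, so:

  H_1: rank ker ∂_1 − rank ∂_2 = (1 − 1) − 0 = 0, and there is no ∂_2, so H_1 ≅ 0.

H_1 ≅ 0.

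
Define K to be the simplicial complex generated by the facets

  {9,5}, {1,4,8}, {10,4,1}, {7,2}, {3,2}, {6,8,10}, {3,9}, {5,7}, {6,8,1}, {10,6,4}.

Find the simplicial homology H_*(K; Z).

Order the vertices as 1 < 2 < 3 < 4 < 5 < 6 < 7 < 8 < 9 < 10. Listing each simplex with vertices in this order, K has dimension 2 with simplices:

  0-simplices (10): [1], [2], [3], [4], [5], [6], [7], [8], [9], [10]
  1-simplices (15): [1,4], [1,6], [1,8], [1,10], [2,3], [2,7], [3,9], [4,6], [4,8], [4,10], [5,7], [5,9], [6,8], [6,10], [8,10]
  2-simplices (5): [1,4,8], [1,4,10], [1,6,8], [4,6,10], [6,8,10]

Hence C_0 ≅ Z^10, C_1 ≅ Z^15, C_2 ≅ Z^5.

Boundary ∂_1: C_1 → C_0 sends each edge [p,q] (with p < q) to q − p.
As a 10×15 matrix over Z this has rank 8, with invariant factors (1,1,1,1,1,1,1,1).

The boundary map ∂_2: C_2 → C_1 maps a triangle to the signed sum of its edges. For instance
  ∂[1,4,10] = [4,10] − [1,10] + [1,4],
  ∂[1,4,8] = [4,8] − [1,8] + [1,4].
As a 15×5 matrix over Z this has rank 5, with invariant factors (1,1,1,1,1).

Now H_k = ker ∂_k / im ∂_{k+1}, so:

  H_0: rank C_0 − rank ∂_1 = 10 − 8 = 2, and the invariant factors of ∂_1 are all 1, so H_0 ≅ Z^2.
  H_1: rank ker ∂_1 − rank ∂_2 = (15 − 8) − 5 = 2, and the invariant factors of ∂_2 are all 1, so H_1 ≅ Z^2.
  H_2: rank ker ∂_2 − rank ∂_3 = (5 − 5) − 0 = 0, and there is no ∂_3, so H_2 ≅ 0.

H_0 = Z^2,  H_1 = Z^2,  H_2 = 0.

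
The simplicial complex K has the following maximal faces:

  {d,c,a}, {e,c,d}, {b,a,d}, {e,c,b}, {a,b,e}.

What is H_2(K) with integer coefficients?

H_2 = 0.

Take the total order a < b < c < d < e on the vertex set. Then K (dimension 2) consists of the simplices:

  0-simplices (5): a, b, c, d, e
  1-simplices (10): ab, ac, ad, ae, bc, bd, be, cd, ce, de
  2-simplices (5): abd, abe, acd, bce, cde

Hence C_0 ≅ Z^5, C_1 ≅ Z^10, C_2 ≅ Z^5.

Boundary ∂_1: C_1 → C_0 sends each edge [p,q] (with p < q) to q − p.
The resulting 5×10 matrix has rank 4, and its Smith normal form has invariant factors (1,1,1,1).

∂_2: C_2 → C_1 maps a triangle to the signed sum of its edges. For instance
  ∂cde = de − ce + cd,
  ∂bce = ce − be + bc.
The resulting 10×5 matrix has rank 5, and its Smith normal form has invariant factors (1,1,1,1,1).

Computing H_k = (kernel of ∂_k) / (image of ∂_{k+1}):

  H_2: rank ker ∂_2 − rank ∂_3 = (5 − 5) − 0 = 0, and there is no ∂_3, so H_2 ≅ 0.

(K is a triangulation of the Möbius band.)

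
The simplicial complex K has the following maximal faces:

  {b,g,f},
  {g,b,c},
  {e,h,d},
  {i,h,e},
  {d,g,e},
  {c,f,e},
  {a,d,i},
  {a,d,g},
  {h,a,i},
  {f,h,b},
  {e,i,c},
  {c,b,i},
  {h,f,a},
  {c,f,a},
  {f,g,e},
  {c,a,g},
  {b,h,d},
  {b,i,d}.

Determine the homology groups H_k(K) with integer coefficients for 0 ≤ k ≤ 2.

Take the total order a < b < c < d < e < f < g < h < i on the vertex set. Then K (dimension 2) consists of the simplices:

  0-simplices (9): a, b, c, d, e, f, g, h, i
  1-simplices (27): ac, ad, af, ag, ah, ai, bc, bd, bf, bg, bh, bi, ce, cf, cg, ci, de, dg, dh, di, ef, eg, eh, ei, fg, fh, hi
  2-simplices (18): acf, acg, adg, adi, afh, ahi, bcg, bci, bdh, bdi, bfg, bfh, cef, cei, deg, deh, efg, ehi

so the chain groups are C_0 ≅ Z^9, C_1 ≅ Z^27, C_2 ≅ Z^18.

∂_1: C_1 → C_0 maps an edge to its endpoints' difference, ∂[p,q] = q − p. For instance
  ∂ai = i − a.
The 9×27 boundary matrix has rank 8 and Smith normal form diag(1,1,1,1,1,1,1,1).

∂_2: C_2 → C_1 maps a triangle to the signed sum of its edges. For instance
  ∂cef = ef − cf + ce,
  ∂adg = dg − ag + ad.
The 27×18 boundary matrix has rank 18 and Smith normal form diag(1,1,1,1,1,1,1,1,1,1,1,1,1,1,1,1,1,2).

From H_k ≅ ker(∂_k) / im(∂_{k+1}) we obtain:

  H_0: rank C_0 − rank ∂_1 = 9 − 8 = 1, and the invariant factors of ∂_1 are all 1, so H_0 = Z.
  H_1: rank ker ∂_1 − rank ∂_2 = (27 − 8) − 18 = 1, and ∂_2 has invariant factor 2 > 1, so H_1 = Z ⊕ Z/2.
  H_2: rank ker ∂_2 − rank ∂_3 = (18 − 18) − 0 = 0, and there is no ∂_3, so H_2 = 0.

As a check, the Euler characteristic is 9 − 27 + 18 = 0, which agrees with 1 − 1 + 0 = 0.

H_0 ≅ Z,  H_1 ≅ Z ⊕ Z/2,  H_2 = 0.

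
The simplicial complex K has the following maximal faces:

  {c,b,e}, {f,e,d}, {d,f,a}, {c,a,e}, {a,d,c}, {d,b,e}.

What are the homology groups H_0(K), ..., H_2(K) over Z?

Fix the vertex order a < b < c < d < e < f and write every simplex with vertices in increasing order. Then dim K = 2 and the simplices of K are:

  0-simplices (6): a, b, c, d, e, f
  1-simplices (12): ac, ad, ae, af, bc, bd, be, cd, ce, de, df, ef
  2-simplices (6): acd, ace, adf, bce, bde, def

so the chain groups are C_0 ≅ Z^6, C_1 ≅ Z^12, C_2 ≅ Z^6.

∂_1: C_1 → C_0 sends each edge [p,q] (with p < q) to q − p.
The resulting 6×12 matrix has rank 5, and its Smith normal form has invariant factors (1,1,1,1,1).

The boundary map ∂_2: C_2 → C_1 maps a triangle to the signed sum of its edges. For instance
  ∂adf = df − af + ad,
  ∂def = ef − df + de.
The resulting 12×6 matrix has rank 6, and its Smith normal form has invariant factors (1,1,1,1,1,1).

Reading off H_k = ker ∂_k / im ∂_{k+1}:

  H_0: rank C_0 − rank ∂_1 = 6 − 5 = 1, and the invariant factors of ∂_1 are all 1, so H_0 = Z.
  H_1: rank ker ∂_1 − rank ∂_2 = (12 − 5) − 6 = 1, and the invariant factors of ∂_2 are all 1, so H_1 = Z.
  H_2: rank ker ∂_2 − rank ∂_3 = (6 − 6) − 0 = 0, and there is no ∂_3, so H_2 = 0.

As a check, the Euler characteristic is 6 − 12 + 6 = 0, which agrees with 1 − 1 + 0 = 0.
(K is a triangulation of the cylinder S^1 x I.)

H_0 = Z,  H_1 = Z,  H_2 = 0.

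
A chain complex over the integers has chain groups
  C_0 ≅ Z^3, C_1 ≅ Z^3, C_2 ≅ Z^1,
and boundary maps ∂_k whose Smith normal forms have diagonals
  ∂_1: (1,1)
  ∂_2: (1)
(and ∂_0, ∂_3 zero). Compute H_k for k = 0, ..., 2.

H_0: b_0 = 3 − 0 − 2 = 1; torsion from ∂_1 factors > 1: none. So H_0 ≅ Z.
H_1: b_1 = 3 − 2 − 1 = 0; torsion from ∂_2 factors > 1: none. So H_1 ≅ 0.
H_2: b_2 = 1 − 1 − 0 = 0; torsion from ∂_3 factors > 1: none. So H_2 ≅ 0.

H_0 ≅ Z,  H_1 = 0,  H_2 = 0.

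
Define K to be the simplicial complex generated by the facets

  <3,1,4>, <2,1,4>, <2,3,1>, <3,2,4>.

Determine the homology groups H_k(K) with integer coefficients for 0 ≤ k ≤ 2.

H_0 = Z,  H_1 = 0,  H_2 = Z.

K has 4 vertices, 6 edges, 4 triangles.
rank ∂_0 = 0, rank ∂_1 = 3 ⇒ b_0 = 4 − 0 − 3 = 1; all invariant factors of ∂_1 are 1 so no torsion. So H_0 ≅ Z.
rank ∂_1 = 3, rank ∂_2 = 3 ⇒ b_1 = 6 − 3 − 3 = 0; all invariant factors of ∂_2 are 1 so no torsion. So H_1 ≅ 0.
rank ∂_2 = 3, rank ∂_3 = 0 ⇒ b_2 = 4 − 3 − 0 = 1. So H_2 ≅ Z.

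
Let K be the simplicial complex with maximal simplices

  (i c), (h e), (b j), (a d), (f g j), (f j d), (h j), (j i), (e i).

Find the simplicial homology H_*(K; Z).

We work with the vertex ordering a < b < c < d < e < f < g < h < i < j. The simplices of K, each written with vertices in increasing order, are:

  0-simplices (10): a, b, c, d, e, f, g, h, i, j
  1-simplices (12): ad, bj, ci, df, dj, eh, ei, fg, fj, gj, hj, ij
  2-simplices (2): dfj, fgj

giving chain groups C_0 ≅ Z^10, C_1 ≅ Z^12, C_2 ≅ Z^2.

Boundary ∂_1: C_1 → C_0 maps an edge to its endpoints' difference, ∂[p,q] = q − p.
The resulting 10×12 matrix has rank 9, and its Smith normal form has invariant factors (1,1,1,1,1,1,1,1,1).

∂_2: C_2 → C_1 sends each 2-simplex [p,q,r] to [q,r] − [p,r] + [p,q]. For instance
  ∂fgj = gj − fj + fg,
  ∂dfj = fj − dj + df.
As a 12×2 matrix over Z this has rank 2, with invariant factors (1,1).

Reading off H_k = ker ∂_k / im ∂_{k+1}:

  H_0: rank C_0 − rank ∂_1 = 10 − 9 = 1, and the invariant factors of ∂_1 are all 1, so H_0 = Z.
  H_1: rank ker ∂_1 − rank ∂_2 = (12 − 9) − 2 = 1, and the invariant factors of ∂_2 are all 1, so H_1 = Z.
  H_2: rank ker ∂_2 − rank ∂_3 = (2 − 2) − 0 = 0, and there is no ∂_3, so H_2 = 0.

H_0 ≅ Z,  H_1 ≅ Z,  H_2 = 0.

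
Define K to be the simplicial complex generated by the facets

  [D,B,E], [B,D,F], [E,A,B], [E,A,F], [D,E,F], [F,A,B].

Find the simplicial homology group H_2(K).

H_2 = Z.

Fix the vertex order A < B < D < E < F and write every simplex with vertices in increasing order. Then dim K = 2 and the simplices of K are:

  0-simplices (5): A, B, D, E, F
  1-simplices (9): AB, AE, AF, BD, BE, BF, DE, DF, EF
  2-simplices (6): ABE, ABF, AEF, BDE, BDF, DEF

giving chain groups C_0 ≅ Z^5, C_1 ≅ Z^9, C_2 ≅ Z^6.

The boundary map ∂_1: C_1 → C_0 sends each edge [p,q] (with p < q) to q − p. For instance
  ∂BD = D − B.
The resulting 5×9 matrix has rank 4, and its Smith normal form has invariant factors (1,1,1,1).

Boundary ∂_2: C_2 → C_1 sends each 2-simplex [p,q,r] to [q,r] − [p,r] + [p,q]. For instance
  ∂ABE = BE − AE + AB,
  ∂AEF = EF − AF + AE.
The 9×6 boundary matrix has rank 5 and Smith normal form diag(1,1,1,1,1).

Now H_k = ker ∂_k / im ∂_{k+1}, so:

  H_2: rank ker ∂_2 − rank ∂_3 = (6 − 5) − 0 = 1, and there is no ∂_3, so H_2 = Z.

(K is a triangulation of the 2-sphere S^2.)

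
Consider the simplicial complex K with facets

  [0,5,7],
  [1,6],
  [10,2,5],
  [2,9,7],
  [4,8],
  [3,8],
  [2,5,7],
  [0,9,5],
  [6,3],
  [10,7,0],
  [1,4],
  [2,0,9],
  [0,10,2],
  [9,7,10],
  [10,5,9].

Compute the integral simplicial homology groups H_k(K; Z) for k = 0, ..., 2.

H_0 ≅ Z^2,  H_1 ≅ Z ⊕ Z/2,  H_2 = 0.

Take the total order 0 < 1 < 2 < 3 < 4 < 5 < 6 < 7 < 8 < 9 < 10 on the vertex set. Then K (dimension 2) consists of the simplices:

  0-simplices (11): [0], [1], [2], [3], [4], [5], [6], [7], [8], [9], [10]
  1-simplices (20): [0,2], [0,5], [0,7], [0,9], [0,10], [1,4], [1,6], [2,5], [2,7], [2,9], [2,10], [3,6], [3,8], [4,8], [5,7], [5,9], [5,10], [7,9], [7,10], [9,10]
  2-simplices (10): [0,2,9], [0,2,10], [0,5,7], [0,5,9], [0,7,10], [2,5,7], [2,5,10], [2,7,9], [5,9,10], [7,9,10]

giving chain groups C_0 ≅ Z^11, C_1 ≅ Z^20, C_2 ≅ Z^10.

∂_1: C_1 → C_0 maps an edge to its endpoints' difference, ∂[p,q] = q − p. For instance
  ∂[2,10] = [10] − [2].
As a 11×20 matrix over Z this has rank 9, with invariant factors (1,1,1,1,1,1,1,1,1).

Boundary ∂_2: C_2 → C_1 acts by ∂[p,q,r] = [q,r] − [p,r] + [p,q]. For instance
  ∂[0,7,10] = [7,10] − [0,10] + [0,7],
  ∂[0,5,7] = [5,7] − [0,7] + [0,5].
The 20×10 boundary matrix has rank 10 and Smith normal form diag(1,1,1,1,1,1,1,1,1,2).

From H_k ≅ ker(∂_k) / im(∂_{k+1}) we obtain:

  H_0: rank C_0 − rank ∂_1 = 11 − 9 = 2, and the invariant factors of ∂_1 are all 1, so H_0 ≅ Z^2.
  H_1: rank ker ∂_1 − rank ∂_2 = (20 − 9) − 10 = 1, and ∂_2 has invariant factor 2 > 1, so H_1 ≅ Z ⊕ Z/2.
  H_2: rank ker ∂_2 − rank ∂_3 = (10 − 10) − 0 = 0, and there is no ∂_3, so H_2 ≅ 0.

(K is a triangulation of the disjoint union of the real projective plane RP^2 and the circle S^1.)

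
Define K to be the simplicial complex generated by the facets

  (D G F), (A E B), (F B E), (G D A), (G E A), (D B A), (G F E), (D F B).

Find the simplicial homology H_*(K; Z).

Take the total order A < B < D < E < F < G on the vertex set. Then K (dimension 2) consists of the simplices:

  0-simplices (6): A, B, D, E, F, G
  1-simplices (12): AB, AD, AE, AG, BD, BE, BF, DF, DG, EF, EG, FG
  2-simplices (8): ABD, ABE, ADG, AEG, BDF, BEF, DFG, EFG

so the chain groups are C_0 ≅ Z^6, C_1 ≅ Z^12, C_2 ≅ Z^8.

The boundary map ∂_1: C_1 → C_0 maps an edge to its endpoints' difference, ∂[p,q] = q − p. For instance
  ∂AD = D − A.
As a 6×12 matrix over Z this has rank 5, with invariant factors (1,1,1,1,1).

∂_2: C_2 → C_1 acts by ∂[p,q,r] = [q,r] − [p,r] + [p,q]. For instance
  ∂AEG = EG − AG + AE,
  ∂ABD = BD − AD + AB.
The 12×8 boundary matrix has rank 7 and Smith normal form diag(1,1,1,1,1,1,1).

Reading off H_k = ker ∂_k / im ∂_{k+1}:

  H_0: rank C_0 − rank ∂_1 = 6 − 5 = 1, and the invariant factors of ∂_1 are all 1, so H_0 ≅ Z.
  H_1: rank ker ∂_1 − rank ∂_2 = (12 − 5) − 7 = 0, and the invariant factors of ∂_2 are all 1, so H_1 ≅ 0.
  H_2: rank ker ∂_2 − rank ∂_3 = (8 − 7) − 0 = 1, and there is no ∂_3, so H_2 ≅ Z.

(K is a triangulation of the 2-sphere S^2.)

H_0 = Z,  H_1 = 0,  H_2 = Z.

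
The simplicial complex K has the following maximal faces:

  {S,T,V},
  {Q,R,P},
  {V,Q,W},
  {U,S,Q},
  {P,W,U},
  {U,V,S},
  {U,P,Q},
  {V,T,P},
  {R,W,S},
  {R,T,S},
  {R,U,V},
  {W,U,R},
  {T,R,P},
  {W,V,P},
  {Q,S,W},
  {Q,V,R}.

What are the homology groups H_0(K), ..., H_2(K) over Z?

K has 8 vertices, 24 edges, 16 triangles.
rank ∂_0 = 0, rank ∂_1 = 7 ⇒ b_0 = 8 − 0 − 7 = 1; all invariant factors of ∂_1 are 1 so no torsion. So H_0 = Z.
rank ∂_1 = 7, rank ∂_2 = 15 ⇒ b_1 = 24 − 7 − 15 = 2; all invariant factors of ∂_2 are 1 so no torsion. So H_1 = Z^2.
rank ∂_2 = 15, rank ∂_3 = 0 ⇒ b_2 = 16 − 15 − 0 = 1. So H_2 = Z.

H_0 = Z,  H_1 = Z^2,  H_2 = Z.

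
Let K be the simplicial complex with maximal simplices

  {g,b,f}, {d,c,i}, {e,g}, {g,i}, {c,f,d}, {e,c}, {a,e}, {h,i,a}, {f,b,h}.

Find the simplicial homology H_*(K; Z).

Order the vertices as a < b < c < d < e < f < g < h < i. Listing each simplex with vertices in this order, K has dimension 2 with simplices:

  0-simplices (9): a, b, c, d, e, f, g, h, i
  1-simplices (17): ae, ah, ai, bf, bg, bh, cd, ce, cf, ci, df, di, eg, fg, fh, gi, hi
  2-simplices (5): ahi, bfg, bfh, cdf, cdi

giving chain groups C_0 ≅ Z^9, C_1 ≅ Z^17, C_2 ≅ Z^5.

∂_1: C_1 → C_0 sends each edge [p,q] (with p < q) to q − p.
The 9×17 boundary matrix has rank 8 and Smith normal form diag(1,1,1,1,1,1,1,1).

∂_2: C_2 → C_1 sends each 2-simplex [p,q,r] to [q,r] − [p,r] + [p,q]. For instance
  ∂cdf = df − cf + cd,
  ∂ahi = hi − ai + ah.
The 17×5 boundary matrix has rank 5 and Smith normal form diag(1,1,1,1,1).

Reading off H_k = ker ∂_k / im ∂_{k+1}:

  H_0: rank C_0 − rank ∂_1 = 9 − 8 = 1, and the invariant factors of ∂_1 are all 1, so H_0 = Z.
  H_1: rank ker ∂_1 − rank ∂_2 = (17 − 8) − 5 = 4, and the invariant factors of ∂_2 are all 1, so H_1 = Z^4.
  H_2: rank ker ∂_2 − rank ∂_3 = (5 − 5) − 0 = 0, and there is no ∂_3, so H_2 = 0.

H_0 ≅ Z,  H_1 ≅ Z^4,  H_2 = 0.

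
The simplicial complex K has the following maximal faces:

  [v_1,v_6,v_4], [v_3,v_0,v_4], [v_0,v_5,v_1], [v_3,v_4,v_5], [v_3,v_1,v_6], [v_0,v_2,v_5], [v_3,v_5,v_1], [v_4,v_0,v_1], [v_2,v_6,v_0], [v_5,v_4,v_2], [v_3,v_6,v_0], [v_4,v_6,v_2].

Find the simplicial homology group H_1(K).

H_1 = Z/2.

K has 7 vertices, 18 edges, 12 triangles.
rank ∂_1 = 6, rank ∂_2 = 12 ⇒ b_1 = 18 − 6 − 12 = 0; ∂_2 has invariant factor(s) [2] giving torsion. So H_1 = Z/2.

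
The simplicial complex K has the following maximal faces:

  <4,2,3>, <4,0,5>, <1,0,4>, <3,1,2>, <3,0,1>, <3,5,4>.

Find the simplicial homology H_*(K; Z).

We work with the vertex ordering 0 < 1 < 2 < 3 < 4 < 5. The simplices of K, each written with vertices in increasing order, are:

  0-simplices (6): [0], [1], [2], [3], [4], [5]
  1-simplices (12): [0,1], [0,3], [0,4], [0,5], [1,2], [1,3], [1,4], [2,3], [2,4], [3,4], [3,5], [4,5]
  2-simplices (6): [0,1,3], [0,1,4], [0,4,5], [1,2,3], [2,3,4], [3,4,5]

giving chain groups C_0 ≅ Z^6, C_1 ≅ Z^12, C_2 ≅ Z^6.

∂_1: C_1 → C_0 sends each edge [p,q] (with p < q) to q − p. For instance
  ∂[4,5] = [5] − [4].
This gives a 6×12 integer matrix of rank 5; reducing to Smith normal form yields diagonal entries (1,1,1,1,1).

Boundary ∂_2: C_2 → C_1 sends each 2-simplex [p,q,r] to [q,r] − [p,r] + [p,q]. For instance
  ∂[2,3,4] = [3,4] − [2,4] + [2,3],
  ∂[1,2,3] = [2,3] − [1,3] + [1,2].
As a 12×6 matrix over Z this has rank 6, with invariant factors (1,1,1,1,1,1).

From H_k ≅ ker(∂_k) / im(∂_{k+1}) we obtain:

  H_0: rank C_0 − rank ∂_1 = 6 − 5 = 1, and the invariant factors of ∂_1 are all 1, so H_0 ≅ Z.
  H_1: rank ker ∂_1 − rank ∂_2 = (12 − 5) − 6 = 1, and the invariant factors of ∂_2 are all 1, so H_1 ≅ Z.
  H_2: rank ker ∂_2 − rank ∂_3 = (6 − 6) − 0 = 0, and there is no ∂_3, so H_2 ≅ 0.

As a check, the Euler characteristic is 6 − 12 + 6 = 0, which agrees with 1 − 1 + 0 = 0.
(K is a triangulation of the cylinder S^1 x I.)

H_0 = Z,  H_1 = Z,  H_2 = 0.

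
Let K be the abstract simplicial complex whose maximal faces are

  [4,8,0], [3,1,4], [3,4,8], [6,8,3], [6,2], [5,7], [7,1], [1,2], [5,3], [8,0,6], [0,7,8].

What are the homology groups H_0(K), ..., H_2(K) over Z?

K has 9 vertices, 17 edges, 6 triangles.
rank ∂_0 = 0, rank ∂_1 = 8 ⇒ b_0 = 9 − 0 − 8 = 1; all invariant factors of ∂_1 are 1 so no torsion. So H_0 = Z.
rank ∂_1 = 8, rank ∂_2 = 6 ⇒ b_1 = 17 − 8 − 6 = 3; all invariant factors of ∂_2 are 1 so no torsion. So H_1 = Z^3.
rank ∂_2 = 6, rank ∂_3 = 0 ⇒ b_2 = 6 − 6 − 0 = 0. So H_2 = 0.

H_0 ≅ Z,  H_1 ≅ Z^3,  H_2 = 0.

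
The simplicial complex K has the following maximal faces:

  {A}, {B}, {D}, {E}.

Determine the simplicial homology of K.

H_0 = Z^4.

We work with the vertex ordering A < B < D < E. The simplices of K, each written with vertices in increasing order, are:

  0-simplices (4): A, B, D, E

giving chain groups C_0 ≅ Z^4.

Computing H_k = (kernel of ∂_k) / (image of ∂_{k+1}):

  H_0: rank C_0 − rank ∂_1 = 4 − 0 = 4, and there is no ∂_1, so H_0 ≅ Z^4.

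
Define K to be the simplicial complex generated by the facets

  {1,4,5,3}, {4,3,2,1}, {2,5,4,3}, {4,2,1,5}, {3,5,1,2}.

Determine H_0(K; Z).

H_0 ≅ Z.

Order the vertices as 1 < 2 < 3 < 4 < 5. Listing each simplex with vertices in this order, K has dimension 3 with simplices:

  0-simplices (5): [1], [2], [3], [4], [5]
  1-simplices (10): [1,2], [1,3], [1,4], [1,5], [2,3], [2,4], [2,5], [3,4], [3,5], [4,5]
  2-simplices (10): [1,2,3], [1,2,4], [1,2,5], [1,3,4], [1,3,5], [1,4,5], [2,3,4], [2,3,5], [2,4,5], [3,4,5]
  3-simplices (5): [1,2,3,4], [1,2,3,5], [1,2,4,5], [1,3,4,5], [2,3,4,5]

so the chain groups are C_0 ≅ Z^5, C_1 ≅ Z^10, C_2 ≅ Z^10, C_3 ≅ Z^5.

∂_1: C_1 → C_0 maps an edge to its endpoints' difference, ∂[p,q] = q − p. For instance
  ∂[4,5] = [5] − [4].
The resulting 5×10 matrix has rank 4, and its Smith normal form has invariant factors (1,1,1,1).

Boundary ∂_2: C_2 → C_1 maps a triangle to the signed sum of its edges. For instance
  ∂[1,2,3] = [2,3] − [1,3] + [1,2],
  ∂[2,3,4] = [3,4] − [2,4] + [2,3].
As a 10×10 matrix over Z this has rank 6, with invariant factors (1,1,1,1,1,1).

∂_3: C_3 → C_2 sends each 3-simplex σ to the alternating sum Σ_i (−1)^i (σ with its i-th vertex removed). For instance
  ∂[1,2,3,5] = [2,3,5] − [1,3,5] + [1,2,5] − [1,2,3],
  ∂[1,2,4,5] = [2,4,5] − [1,4,5] + [1,2,5] − [1,2,4].
The resulting 10×5 matrix has rank 4, and its Smith normal form has invariant factors (1,1,1,1).

From H_k ≅ ker(∂_k) / im(∂_{k+1}) we obtain:

  H_0: rank C_0 − rank ∂_1 = 5 − 4 = 1, and the invariant factors of ∂_1 are all 1, so H_0 = Z.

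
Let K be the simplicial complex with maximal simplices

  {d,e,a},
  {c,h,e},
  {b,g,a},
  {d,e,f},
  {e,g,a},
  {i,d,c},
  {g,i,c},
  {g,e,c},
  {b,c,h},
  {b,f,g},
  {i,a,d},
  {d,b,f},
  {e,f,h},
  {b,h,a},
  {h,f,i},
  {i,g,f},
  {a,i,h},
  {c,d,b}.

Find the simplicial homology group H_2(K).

H_2 = Z.

Fix the vertex order a < b < c < d < e < f < g < h < i and write every simplex with vertices in increasing order. Then dim K = 2 and the simplices of K are:

  0-simplices (9): a, b, c, d, e, f, g, h, i
  1-simplices (27): ab, ad, ae, ag, ah, ai, bc, bd, bf, bg, bh, cd, ce, cg, ch, ci, de, df, di, ef, eg, eh, fg, fh, fi, gi, hi
  2-simplices (18): abg, abh, ade, adi, aeg, ahi, bcd, bch, bdf, bfg, cdi, ceg, ceh, cgi, def, efh, fgi, fhi

Hence C_0 ≅ Z^9, C_1 ≅ Z^27, C_2 ≅ Z^18.

Boundary ∂_1: C_1 → C_0 is given by ∂[p,q] = [q] − [p]. For instance
  ∂ci = i − c.
The resulting 9×27 matrix has rank 8, and its Smith normal form has invariant factors (1,1,1,1,1,1,1,1).

Boundary ∂_2: C_2 → C_1 maps a triangle to the signed sum of its edges. For instance
  ∂aeg = eg − ag + ae,
  ∂ceh = eh − ch + ce.
The 27×18 boundary matrix has rank 17 and Smith normal form diag(1,1,1,1,1,1,1,1,1,1,1,1,1,1,1,1,1).

Computing H_k = (kernel of ∂_k) / (image of ∂_{k+1}):

  H_2: rank ker ∂_2 − rank ∂_3 = (18 − 17) − 0 = 1, and there is no ∂_3, so H_2 ≅ Z.

(K is a triangulation of the torus T^2.)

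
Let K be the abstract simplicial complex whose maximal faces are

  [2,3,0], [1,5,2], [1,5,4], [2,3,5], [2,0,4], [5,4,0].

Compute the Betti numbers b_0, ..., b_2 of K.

Take the total order 0 < 1 < 2 < 3 < 4 < 5 on the vertex set. Then K (dimension 2) consists of the simplices:

  0-simplices (6): [0], [1], [2], [3], [4], [5]
  1-simplices (12): [0,2], [0,3], [0,4], [0,5], [1,2], [1,4], [1,5], [2,3], [2,4], [2,5], [3,5], [4,5]
  2-simplices (6): [0,2,3], [0,2,4], [0,4,5], [1,2,5], [1,4,5], [2,3,5]

so the chain groups are C_0 ≅ Z^6, C_1 ≅ Z^12, C_2 ≅ Z^6.

∂_1: C_1 → C_0 maps an edge to its endpoints' difference, ∂[p,q] = q − p. For instance
  ∂[2,5] = [5] − [2].
The resulting 6×12 matrix has rank 5, and its Smith normal form has invariant factors (1,1,1,1,1).

The boundary map ∂_2: C_2 → C_1 acts by ∂[p,q,r] = [q,r] − [p,r] + [p,q]. For instance
  ∂[0,2,3] = [2,3] − [0,3] + [0,2],
  ∂[2,3,5] = [3,5] − [2,5] + [2,3].
The resulting 12×6 matrix has rank 6, and its Smith normal form has invariant factors (1,1,1,1,1,1).

Computing H_k = (kernel of ∂_k) / (image of ∂_{k+1}):

  H_0: rank C_0 − rank ∂_1 = 6 − 5 = 1, and the invariant factors of ∂_1 are all 1, so H_0 = Z.
  H_1: rank ker ∂_1 − rank ∂_2 = (12 − 5) − 6 = 1, and the invariant factors of ∂_2 are all 1, so H_1 = Z.
  H_2: rank ker ∂_2 − rank ∂_3 = (6 − 6) − 0 = 0, and there is no ∂_3, so H_2 = 0.

As a check, the Euler characteristic is 6 − 12 + 6 = 0, which agrees with 1 − 1 + 0 = 0.

Hence the Betti numbers are b_0 = 1, b_1 = 1, b_2 = 0.

b_0 = 1, b_1 = 1, b_2 = 0.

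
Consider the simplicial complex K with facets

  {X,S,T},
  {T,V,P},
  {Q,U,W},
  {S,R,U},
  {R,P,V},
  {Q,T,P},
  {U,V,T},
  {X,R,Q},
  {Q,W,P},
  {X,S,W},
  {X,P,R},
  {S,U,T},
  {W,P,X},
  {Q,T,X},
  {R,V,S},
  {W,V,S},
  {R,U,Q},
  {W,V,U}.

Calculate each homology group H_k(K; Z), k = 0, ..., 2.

Take the total order P < Q < R < S < T < U < V < W < X on the vertex set. Then K (dimension 2) consists of the simplices:

  0-simplices (9): P, Q, R, S, T, U, V, W, X
  1-simplices (27): PQ, PR, PT, PV, PW, PX, QR, QT, QU, QW, QX, RS, RU, RV, RX, ST, SU, SV, SW, SX, TU, TV, TX, UV, UW, VW, WX
  2-simplices (18): PQT, PQW, PRV, PRX, PTV, PWX, QRU, QRX, QTX, QUW, RSU, RSV, STU, STX, SVW, SWX, TUV, UVW

Hence C_0 ≅ Z^9, C_1 ≅ Z^27, C_2 ≅ Z^18.

Boundary ∂_1: C_1 → C_0 is given by ∂[p,q] = [q] − [p]. For instance
  ∂SW = W − S.
The resulting 9×27 matrix has rank 8, and its Smith normal form has invariant factors (1,1,1,1,1,1,1,1).

Boundary ∂_2: C_2 → C_1 acts by ∂[p,q,r] = [q,r] − [p,r] + [p,q]. For instance
  ∂STU = TU − SU + ST,
  ∂QRU = RU − QU + QR.
This gives a 27×18 integer matrix of rank 18; reducing to Smith normal form yields diagonal entries (1,1,1,1,1,1,1,1,1,1,1,1,1,1,1,1,1,2).

Computing H_k = (kernel of ∂_k) / (image of ∂_{k+1}):

  H_0: rank C_0 − rank ∂_1 = 9 − 8 = 1, and the invariant factors of ∂_1 are all 1, so H_0 ≅ Z.
  H_1: rank ker ∂_1 − rank ∂_2 = (27 − 8) − 18 = 1, and ∂_2 has invariant factor 2 > 1, so H_1 ≅ Z ⊕ Z/2.
  H_2: rank ker ∂_2 − rank ∂_3 = (18 − 18) − 0 = 0, and there is no ∂_3, so H_2 ≅ 0.

(K is a triangulation of the Klein bottle.)

H_0 = Z,  H_1 = Z ⊕ Z/2,  H_2 = 0.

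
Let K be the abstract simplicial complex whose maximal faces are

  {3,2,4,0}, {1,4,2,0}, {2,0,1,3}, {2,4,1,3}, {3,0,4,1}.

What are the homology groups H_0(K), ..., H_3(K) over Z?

H_0 ≅ Z,  H_1 = 0,  H_2 = 0,  H_3 ≅ Z.

We work with the vertex ordering 0 < 1 < 2 < 3 < 4. The simplices of K, each written with vertices in increasing order, are:

  0-simplices (5): [0], [1], [2], [3], [4]
  1-simplices (10): [0,1], [0,2], [0,3], [0,4], [1,2], [1,3], [1,4], [2,3], [2,4], [3,4]
  2-simplices (10): [0,1,2], [0,1,3], [0,1,4], [0,2,3], [0,2,4], [0,3,4], [1,2,3], [1,2,4], [1,3,4], [2,3,4]
  3-simplices (5): [0,1,2,3], [0,1,2,4], [0,1,3,4], [0,2,3,4], [1,2,3,4]

Hence C_0 ≅ Z^5, C_1 ≅ Z^10, C_2 ≅ Z^10, C_3 ≅ Z^5.

The boundary map ∂_1: C_1 → C_0 is given by ∂[p,q] = [q] − [p]. For instance
  ∂[3,4] = [4] − [3].
This gives a 5×10 integer matrix of rank 4; reducing to Smith normal form yields diagonal entries (1,1,1,1).

∂_2: C_2 → C_1 acts by ∂[p,q,r] = [q,r] − [p,r] + [p,q]. For instance
  ∂[0,2,3] = [2,3] − [0,3] + [0,2],
  ∂[1,2,4] = [2,4] − [1,4] + [1,2].
This gives a 10×10 integer matrix of rank 6; reducing to Smith normal form yields diagonal entries (1,1,1,1,1,1).

The boundary map ∂_3: C_3 → C_2 sends each 3-simplex σ to the alternating sum Σ_i (−1)^i (σ with its i-th vertex removed). For instance
  ∂[0,2,3,4] = [2,3,4] − [0,3,4] + [0,2,4] − [0,2,3],
  ∂[0,1,2,4] = [1,2,4] − [0,2,4] + [0,1,4] − [0,1,2].
The resulting 10×5 matrix has rank 4, and its Smith normal form has invariant factors (1,1,1,1).

Now H_k = ker ∂_k / im ∂_{k+1}, so:

  H_0: rank C_0 − rank ∂_1 = 5 − 4 = 1, and the invariant factors of ∂_1 are all 1, so H_0 ≅ Z.
  H_1: rank ker ∂_1 − rank ∂_2 = (10 − 4) − 6 = 0, and the invariant factors of ∂_2 are all 1, so H_1 ≅ 0.
  H_2: rank ker ∂_2 − rank ∂_3 = (10 − 6) − 4 = 0, and the invariant factors of ∂_3 are all 1, so H_2 ≅ 0.
  H_3: rank ker ∂_3 − rank ∂_4 = (5 − 4) − 0 = 1, and there is no ∂_4, so H_3 ≅ Z.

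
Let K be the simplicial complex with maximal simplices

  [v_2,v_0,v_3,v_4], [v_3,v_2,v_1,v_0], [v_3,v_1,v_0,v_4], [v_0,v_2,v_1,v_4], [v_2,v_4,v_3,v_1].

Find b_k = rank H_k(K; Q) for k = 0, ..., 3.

b_0 = 1, b_1 = 0, b_2 = 0, b_3 = 1.

We work with the vertex ordering v_0 < v_1 < v_2 < v_3 < v_4. The simplices of K, each written with vertices in increasing order, are:

  0-simplices (5): [v_0], [v_1], [v_2], [v_3], [v_4]
  1-simplices (10): [v_0,v_1], [v_0,v_2], [v_0,v_3], [v_0,v_4], [v_1,v_2], [v_1,v_3], [v_1,v_4], [v_2,v_3], [v_2,v_4], [v_3,v_4]
  2-simplices (10): [v_0,v_1,v_2], [v_0,v_1,v_3], [v_0,v_1,v_4], [v_0,v_2,v_3], [v_0,v_2,v_4], [v_0,v_3,v_4], [v_1,v_2,v_3], [v_1,v_2,v_4], [v_1,v_3,v_4], [v_2,v_3,v_4]
  3-simplices (5): [v_0,v_1,v_2,v_3], [v_0,v_1,v_2,v_4], [v_0,v_1,v_3,v_4], [v_0,v_2,v_3,v_4], [v_1,v_2,v_3,v_4]

Hence C_0 ≅ Z^5, C_1 ≅ Z^10, C_2 ≅ Z^10, C_3 ≅ Z^5.

Boundary ∂_1: C_1 → C_0 maps an edge to its endpoints' difference, ∂[p,q] = q − p.
The 5×10 boundary matrix has rank 4 and Smith normal form diag(1,1,1,1).

∂_2: C_2 → C_1 acts by ∂[p,q,r] = [q,r] − [p,r] + [p,q]. For instance
  ∂[v_0,v_1,v_4] = [v_1,v_4] − [v_0,v_4] + [v_0,v_1],
  ∂[v_1,v_2,v_4] = [v_2,v_4] − [v_1,v_4] + [v_1,v_2].
As a 10×10 matrix over Z this has rank 6, with invariant factors (1,1,1,1,1,1).

Boundary ∂_3: C_3 → C_2 sends each 3-simplex σ to the alternating sum Σ_i (−1)^i (σ with its i-th vertex removed). For instance
  ∂[v_0,v_2,v_3,v_4] = [v_2,v_3,v_4] − [v_0,v_3,v_4] + [v_0,v_2,v_4] − [v_0,v_2,v_3],
  ∂[v_0,v_1,v_2,v_3] = [v_1,v_2,v_3] − [v_0,v_2,v_3] + [v_0,v_1,v_3] − [v_0,v_1,v_2].
As a 10×5 matrix over Z this has rank 4, with invariant factors (1,1,1,1).

Reading off H_k = ker ∂_k / im ∂_{k+1}:

  H_0: rank C_0 − rank ∂_1 = 5 − 4 = 1, and the invariant factors of ∂_1 are all 1, so H_0 = Z.
  H_1: rank ker ∂_1 − rank ∂_2 = (10 − 4) − 6 = 0, and the invariant factors of ∂_2 are all 1, so H_1 = 0.
  H_2: rank ker ∂_2 − rank ∂_3 = (10 − 6) − 4 = 0, and the invariant factors of ∂_3 are all 1, so H_2 = 0.
  H_3: rank ker ∂_3 − rank ∂_4 = (5 − 4) − 0 = 1, and there is no ∂_4, so H_3 = Z.

Hence the Betti numbers are b_0 = 1, b_1 = 0, b_2 = 0, b_3 = 1.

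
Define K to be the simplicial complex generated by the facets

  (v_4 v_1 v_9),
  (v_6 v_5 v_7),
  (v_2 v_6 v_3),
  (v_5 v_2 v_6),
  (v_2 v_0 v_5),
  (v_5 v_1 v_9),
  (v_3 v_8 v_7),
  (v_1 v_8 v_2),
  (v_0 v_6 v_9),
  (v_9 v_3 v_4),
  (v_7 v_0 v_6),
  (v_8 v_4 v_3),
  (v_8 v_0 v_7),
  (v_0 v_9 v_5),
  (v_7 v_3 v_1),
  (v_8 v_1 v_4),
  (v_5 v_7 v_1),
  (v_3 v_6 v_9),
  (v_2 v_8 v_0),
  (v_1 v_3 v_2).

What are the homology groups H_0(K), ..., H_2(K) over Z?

H_0 = Z,  H_1 = Z ⊕ Z/2Z,  H_2 = 0.

Fix the vertex order v_0 < v_1 < v_2 < v_3 < v_4 < v_5 < v_6 < v_7 < v_8 < v_9 and write every simplex with vertices in increasing order. Then dim K = 2 and the simplices of K are:

  0-simplices (10): [v_0], [v_1], [v_2], [v_3], [v_4], [v_5], [v_6], [v_7], [v_8], [v_9]
  1-simplices (30): (30 of them)
  2-simplices (20): (20 of them)

Hence C_0 ≅ Z^10, C_1 ≅ Z^30, C_2 ≅ Z^20.

Boundary ∂_1: C_1 → C_0 sends each edge [p,q] (with p < q) to q − p. For instance
  ∂[v_7,v_8] = [v_8] − [v_7].
As a 10×30 matrix over Z this has rank 9, with invariant factors (1,1,1,1,1,1,1,1,1).

The boundary map ∂_2: C_2 → C_1 maps a triangle to the signed sum of its edges. For instance
  ∂[v_3,v_4,v_8] = [v_4,v_8] − [v_3,v_8] + [v_3,v_4],
  ∂[v_0,v_2,v_5] = [v_2,v_5] − [v_0,v_5] + [v_0,v_2].
As a 30×20 matrix over Z this has rank 20, with invariant factors (1,1,1,1,1,1,1,1,1,1,1,1,1,1,1,1,1,1,1,2).

Computing H_k = (kernel of ∂_k) / (image of ∂_{k+1}):

  H_0: rank C_0 − rank ∂_1 = 10 − 9 = 1, and the invariant factors of ∂_1 are all 1, so H_0 = Z.
  H_1: rank ker ∂_1 − rank ∂_2 = (30 − 9) − 20 = 1, and ∂_2 has invariant factor 2 > 1, so H_1 = Z ⊕ Z/2Z.
  H_2: rank ker ∂_2 − rank ∂_3 = (20 − 20) − 0 = 0, and there is no ∂_3, so H_2 = 0.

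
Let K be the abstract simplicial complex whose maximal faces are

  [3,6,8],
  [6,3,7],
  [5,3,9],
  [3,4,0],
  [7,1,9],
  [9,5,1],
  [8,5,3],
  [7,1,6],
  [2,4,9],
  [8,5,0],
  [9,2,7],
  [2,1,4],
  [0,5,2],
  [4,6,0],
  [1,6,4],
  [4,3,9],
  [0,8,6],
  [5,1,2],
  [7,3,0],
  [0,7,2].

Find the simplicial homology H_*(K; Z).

Fix the vertex order 0 < 1 < 2 < 3 < 4 < 5 < 6 < 7 < 8 < 9 and write every simplex with vertices in increasing order. Then dim K = 2 and the simplices of K are:

  0-simplices (10): [0], [1], [2], [3], [4], [5], [6], [7], [8], [9]
  1-simplices (30): (30 of them)
  2-simplices (20): (20 of them)

giving chain groups C_0 ≅ Z^10, C_1 ≅ Z^30, C_2 ≅ Z^20.

Boundary ∂_1: C_1 → C_0 is given by ∂[p,q] = [q] − [p]. For instance
  ∂[4,9] = [9] − [4].
The resulting 10×30 matrix has rank 9, and its Smith normal form has invariant factors (1,1,1,1,1,1,1,1,1).

Boundary ∂_2: C_2 → C_1 sends each 2-simplex [p,q,r] to [q,r] − [p,r] + [p,q]. For instance
  ∂[3,6,8] = [6,8] − [3,8] + [3,6],
  ∂[3,5,9] = [5,9] − [3,9] + [3,5].
The resulting 30×20 matrix has rank 20, and its Smith normal form has invariant factors (1,1,1,1,1,1,1,1,1,1,1,1,1,1,1,1,1,1,1,2).

Now H_k = ker ∂_k / im ∂_{k+1}, so:

  H_0: rank C_0 − rank ∂_1 = 10 − 9 = 1, and the invariant factors of ∂_1 are all 1, so H_0 ≅ Z.
  H_1: rank ker ∂_1 − rank ∂_2 = (30 − 9) − 20 = 1, and ∂_2 has invariant factor 2 > 1, so H_1 ≅ Z ⊕ Z_2.
  H_2: rank ker ∂_2 − rank ∂_3 = (20 − 20) − 0 = 0, and there is no ∂_3, so H_2 ≅ 0.

H_0 ≅ Z,  H_1 ≅ Z ⊕ Z_2,  H_2 = 0.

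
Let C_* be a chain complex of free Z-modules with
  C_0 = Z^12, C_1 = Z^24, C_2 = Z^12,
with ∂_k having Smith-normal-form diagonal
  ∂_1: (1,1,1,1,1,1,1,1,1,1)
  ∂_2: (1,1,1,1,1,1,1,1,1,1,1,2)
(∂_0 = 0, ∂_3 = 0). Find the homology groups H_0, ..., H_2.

H_0: b_0 = 12 − 0 − 10 = 2; torsion from ∂_1 factors > 1: none. So H_0 ≅ Z^2.
H_1: b_1 = 24 − 10 − 12 = 2; torsion from ∂_2 factors > 1: [2]. So H_1 ≅ Z^2 ⊕ Z/2.
H_2: b_2 = 12 − 12 − 0 = 0; torsion from ∂_3 factors > 1: none. So H_2 ≅ 0.

H_0 ≅ Z^2,  H_1 ≅ Z^2 ⊕ Z/2,  H_2 = 0.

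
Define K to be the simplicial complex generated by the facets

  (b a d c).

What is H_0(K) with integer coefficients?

H_0 = Z.

Take the total order a < b < c < d on the vertex set. Then K (dimension 3) consists of the simplices:

  0-simplices (4): a, b, c, d
  1-simplices (6): ab, ac, ad, bc, bd, cd
  2-simplices (4): abc, abd, acd, bcd
  3-simplices (1): abcd

Hence C_0 ≅ Z^4, C_1 ≅ Z^6, C_2 ≅ Z^4, C_3 ≅ Z^1.

The boundary map ∂_1: C_1 → C_0 maps an edge to its endpoints' difference, ∂[p,q] = q − p.
This gives a 4×6 integer matrix of rank 3; reducing to Smith normal form yields diagonal entries (1,1,1).

The boundary map ∂_2: C_2 → C_1 acts by ∂[p,q,r] = [q,r] − [p,r] + [p,q]. For instance
  ∂acd = cd − ad + ac,
  ∂abc = bc − ac + ab.
The resulting 6×4 matrix has rank 3, and its Smith normal form has invariant factors (1,1,1).

Boundary ∂_3: C_3 → C_2 sends each 3-simplex σ to the alternating sum Σ_i (−1)^i (σ with its i-th vertex removed). For instance
  ∂abcd = bcd − acd + abd − abc.
This gives a 4×1 integer matrix of rank 1; reducing to Smith normal form yields diagonal entries (1).

Reading off H_k = ker ∂_k / im ∂_{k+1}:

  H_0: rank C_0 − rank ∂_1 = 4 − 3 = 1, and the invariant factors of ∂_1 are all 1, so H_0 = Z.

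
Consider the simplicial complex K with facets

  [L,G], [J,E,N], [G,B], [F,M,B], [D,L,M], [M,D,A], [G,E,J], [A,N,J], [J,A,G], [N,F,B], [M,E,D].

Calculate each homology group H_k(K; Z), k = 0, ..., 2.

Take the total order A < B < D < E < F < G < J < L < M < N on the vertex set. Then K (dimension 2) consists of the simplices:

  0-simplices (10): A, B, D, E, F, G, J, L, M, N
  1-simplices (22): AD, AG, AJ, AM, AN, BF, BG, BM, BN, DE, DL, DM, EG, EJ, EM, EN, FM, FN, GJ, GL, JN, LM
  2-simplices (9): ADM, AGJ, AJN, BFM, BFN, DEM, DLM, EGJ, EJN

so the chain groups are C_0 ≅ Z^10, C_1 ≅ Z^22, C_2 ≅ Z^9.

Boundary ∂_1: C_1 → C_0 maps an edge to its endpoints' difference, ∂[p,q] = q − p. For instance
  ∂FN = N − F.
As a 10×22 matrix over Z this has rank 9, with invariant factors (1,1,1,1,1,1,1,1,1).

Boundary ∂_2: C_2 → C_1 acts by ∂[p,q,r] = [q,r] − [p,r] + [p,q]. For instance
  ∂ADM = DM − AM + AD,
  ∂AGJ = GJ − AJ + AG.
The 22×9 boundary matrix has rank 9 and Smith normal form diag(1,1,1,1,1,1,1,1,1).

Now H_k = ker ∂_k / im ∂_{k+1}, so:

  H_0: rank C_0 − rank ∂_1 = 10 − 9 = 1, and the invariant factors of ∂_1 are all 1, so H_0 ≅ Z.
  H_1: rank ker ∂_1 − rank ∂_2 = (22 − 9) − 9 = 4, and the invariant factors of ∂_2 are all 1, so H_1 ≅ Z^4.
  H_2: rank ker ∂_2 − rank ∂_3 = (9 − 9) − 0 = 0, and there is no ∂_3, so H_2 ≅ 0.

H_0 = Z,  H_1 = Z^4,  H_2 = 0.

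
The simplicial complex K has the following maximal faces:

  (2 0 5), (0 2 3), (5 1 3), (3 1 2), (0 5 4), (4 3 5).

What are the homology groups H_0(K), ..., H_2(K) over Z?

H_0 = Z,  H_1 = Z,  H_2 = 0.

We work with the vertex ordering 0 < 1 < 2 < 3 < 4 < 5. The simplices of K, each written with vertices in increasing order, are:

  0-simplices (6): [0], [1], [2], [3], [4], [5]
  1-simplices (12): [0,2], [0,3], [0,4], [0,5], [1,2], [1,3], [1,5], [2,3], [2,5], [3,4], [3,5], [4,5]
  2-simplices (6): [0,2,3], [0,2,5], [0,4,5], [1,2,3], [1,3,5], [3,4,5]

giving chain groups C_0 ≅ Z^6, C_1 ≅ Z^12, C_2 ≅ Z^6.

Boundary ∂_1: C_1 → C_0 is given by ∂[p,q] = [q] − [p].
As a 6×12 matrix over Z this has rank 5, with invariant factors (1,1,1,1,1).

Boundary ∂_2: C_2 → C_1 sends each 2-simplex [p,q,r] to [q,r] − [p,r] + [p,q]. For instance
  ∂[1,2,3] = [2,3] − [1,3] + [1,2],
  ∂[0,2,3] = [2,3] − [0,3] + [0,2].
The 12×6 boundary matrix has rank 6 and Smith normal form diag(1,1,1,1,1,1).

Now H_k = ker ∂_k / im ∂_{k+1}, so:

  H_0: rank C_0 − rank ∂_1 = 6 − 5 = 1, and the invariant factors of ∂_1 are all 1, so H_0 = Z.
  H_1: rank ker ∂_1 − rank ∂_2 = (12 − 5) − 6 = 1, and the invariant factors of ∂_2 are all 1, so H_1 = Z.
  H_2: rank ker ∂_2 − rank ∂_3 = (6 − 6) − 0 = 0, and there is no ∂_3, so H_2 = 0.

(K is a triangulation of the cylinder S^1 x I.)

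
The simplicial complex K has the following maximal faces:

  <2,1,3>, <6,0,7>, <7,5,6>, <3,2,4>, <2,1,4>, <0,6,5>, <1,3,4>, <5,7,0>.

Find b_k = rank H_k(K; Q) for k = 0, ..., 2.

Take the total order 0 < 1 < 2 < 3 < 4 < 5 < 6 < 7 on the vertex set. Then K (dimension 2) consists of the simplices:

  0-simplices (8): [0], [1], [2], [3], [4], [5], [6], [7]
  1-simplices (12): [0,5], [0,6], [0,7], [1,2], [1,3], [1,4], [2,3], [2,4], [3,4], [5,6], [5,7], [6,7]
  2-simplices (8): [0,5,6], [0,5,7], [0,6,7], [1,2,3], [1,2,4], [1,3,4], [2,3,4], [5,6,7]

giving chain groups C_0 ≅ Z^8, C_1 ≅ Z^12, C_2 ≅ Z^8.

Boundary ∂_1: C_1 → C_0 maps an edge to its endpoints' difference, ∂[p,q] = q − p. For instance
  ∂[2,3] = [3] − [2].
This gives a 8×12 integer matrix of rank 6; reducing to Smith normal form yields diagonal entries (1,1,1,1,1,1).

The boundary map ∂_2: C_2 → C_1 maps a triangle to the signed sum of its edges. For instance
  ∂[0,5,6] = [5,6] − [0,6] + [0,5],
  ∂[2,3,4] = [3,4] − [2,4] + [2,3].
As a 12×8 matrix over Z this has rank 6, with invariant factors (1,1,1,1,1,1).

Now H_k = ker ∂_k / im ∂_{k+1}, so:

  H_0: rank C_0 − rank ∂_1 = 8 − 6 = 2, and the invariant factors of ∂_1 are all 1, so H_0 = Z^2.
  H_1: rank ker ∂_1 − rank ∂_2 = (12 − 6) − 6 = 0, and the invariant factors of ∂_2 are all 1, so H_1 = 0.
  H_2: rank ker ∂_2 − rank ∂_3 = (8 − 6) − 0 = 2, and there is no ∂_3, so H_2 = Z^2.

As a check, the Euler characteristic is 8 − 12 + 8 = 4, which agrees with 2 − 0 + 2 = 4.
(K is a triangulation of the disjoint union of the 2-sphere S^2 and the 2-sphere S^2.)

Hence the Betti numbers are b_0 = 2, b_1 = 0, b_2 = 2.

b_0 = 2, b_1 = 0, b_2 = 2.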